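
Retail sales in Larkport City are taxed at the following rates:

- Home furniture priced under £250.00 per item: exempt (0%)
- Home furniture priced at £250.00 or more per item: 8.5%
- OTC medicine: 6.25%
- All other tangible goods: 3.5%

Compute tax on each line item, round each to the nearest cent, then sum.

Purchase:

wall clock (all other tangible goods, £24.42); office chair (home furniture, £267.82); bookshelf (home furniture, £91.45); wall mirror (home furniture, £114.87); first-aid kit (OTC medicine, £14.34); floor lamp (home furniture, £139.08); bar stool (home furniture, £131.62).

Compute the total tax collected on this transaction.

Wall clock £24.42: all other tangible goods → 3.5% → £0.85
Office chair £267.82: home furniture, £250.00 or more → 8.5% → £22.76
Bookshelf £91.45: home furniture, under £250.00 → 0% → £0.00
Wall mirror £114.87: home furniture, under £250.00 → 0% → £0.00
First-aid kit £14.34: OTC medicine → 6.25% → £0.90
Floor lamp £139.08: home furniture, under £250.00 → 0% → £0.00
Bar stool £131.62: home furniture, under £250.00 → 0% → £0.00
Total tax = £0.85 + £22.76 + £0.90 = £24.51

£24.51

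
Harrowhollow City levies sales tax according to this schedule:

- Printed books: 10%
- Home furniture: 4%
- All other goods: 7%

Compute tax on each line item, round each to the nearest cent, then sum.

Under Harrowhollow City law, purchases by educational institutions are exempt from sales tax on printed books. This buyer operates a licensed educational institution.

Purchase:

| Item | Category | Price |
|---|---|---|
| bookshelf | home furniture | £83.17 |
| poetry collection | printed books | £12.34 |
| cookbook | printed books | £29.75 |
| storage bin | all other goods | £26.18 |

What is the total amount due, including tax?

£156.60

Bookshelf £83.17: home furniture → 4% → £3.33
Poetry collection £12.34: printed books, buyer-exempt → 0% → £0.00
Cookbook £29.75: printed books, buyer-exempt → 0% → £0.00
Storage bin £26.18: all other goods → 7% → £1.83
Subtotal = £151.44; tax = £5.16; total due = £156.60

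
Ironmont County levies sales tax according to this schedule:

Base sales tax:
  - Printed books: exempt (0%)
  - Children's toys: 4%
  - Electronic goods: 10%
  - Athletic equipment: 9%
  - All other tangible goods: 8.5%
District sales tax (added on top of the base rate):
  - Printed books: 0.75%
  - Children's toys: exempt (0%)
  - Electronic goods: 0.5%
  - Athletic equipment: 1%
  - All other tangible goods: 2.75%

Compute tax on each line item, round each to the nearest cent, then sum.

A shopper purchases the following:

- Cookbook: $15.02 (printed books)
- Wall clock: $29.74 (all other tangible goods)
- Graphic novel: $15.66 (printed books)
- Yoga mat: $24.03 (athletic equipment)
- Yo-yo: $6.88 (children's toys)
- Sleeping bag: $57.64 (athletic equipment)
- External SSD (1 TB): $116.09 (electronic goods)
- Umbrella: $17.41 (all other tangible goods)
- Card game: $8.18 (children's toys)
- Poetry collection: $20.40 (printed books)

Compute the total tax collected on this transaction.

Cookbook $15.02: printed books → 0% + 0.75% district = 0.75% → $0.11
Wall clock $29.74: all other tangible goods → 8.5% + 2.75% district = 11.25% → $3.35
Graphic novel $15.66: printed books → 0% + 0.75% district = 0.75% → $0.12
Yoga mat $24.03: athletic equipment → 9% + 1% district = 10% → $2.40
Yo-yo $6.88: children's toys → 4% + 0% district = 4% → $0.28
Sleeping bag $57.64: athletic equipment → 9% + 1% district = 10% → $5.76
External SSD (1 TB) $116.09: electronic goods → 10% + 0.5% district = 10.5% → $12.19
Umbrella $17.41: all other tangible goods → 8.5% + 2.75% district = 11.25% → $1.96
Card game $8.18: children's toys → 4% + 0% district = 4% → $0.33
Poetry collection $20.40: printed books → 0% + 0.75% district = 0.75% → $0.15
Total tax = $0.11 + $3.35 + $0.12 + $2.40 + $0.28 + $5.76 + $12.19 + $1.96 + $0.33 + $0.15 = $26.65

$26.65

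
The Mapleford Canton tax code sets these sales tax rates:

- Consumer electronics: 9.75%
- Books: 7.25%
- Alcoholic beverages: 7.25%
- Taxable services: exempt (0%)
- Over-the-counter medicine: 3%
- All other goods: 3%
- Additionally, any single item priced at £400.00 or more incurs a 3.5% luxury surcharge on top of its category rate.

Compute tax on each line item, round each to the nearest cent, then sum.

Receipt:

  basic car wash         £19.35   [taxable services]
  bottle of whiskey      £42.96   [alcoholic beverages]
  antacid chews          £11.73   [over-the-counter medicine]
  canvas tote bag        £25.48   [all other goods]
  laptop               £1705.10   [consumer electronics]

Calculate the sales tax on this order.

Basic car wash £19.35: taxable services → 0% → £0.00
Bottle of whiskey £42.96: alcoholic beverages → 7.25% → £3.11
Antacid chews £11.73: over-the-counter medicine → 3% → £0.35
Canvas tote bag £25.48: all other goods → 3% → £0.76
Laptop £1705.10: consumer electronics → 9.75% + 3.5% surcharge = 13.25% → £225.93
Total tax = £3.11 + £0.35 + £0.76 + £225.93 = £230.15

£230.15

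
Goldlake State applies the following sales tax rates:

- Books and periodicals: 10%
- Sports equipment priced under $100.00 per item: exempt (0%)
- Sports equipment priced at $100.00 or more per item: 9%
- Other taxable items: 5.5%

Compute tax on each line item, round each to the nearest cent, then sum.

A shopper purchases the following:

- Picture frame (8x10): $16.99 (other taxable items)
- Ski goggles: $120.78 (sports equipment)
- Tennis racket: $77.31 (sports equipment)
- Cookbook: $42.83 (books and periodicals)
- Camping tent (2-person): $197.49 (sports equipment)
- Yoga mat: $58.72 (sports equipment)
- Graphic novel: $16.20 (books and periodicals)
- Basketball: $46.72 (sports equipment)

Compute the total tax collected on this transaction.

$35.47

Picture frame (8x10) $16.99: other taxable items → 5.5% → $0.93
Ski goggles $120.78: sports equipment, $100.00 or more → 9% → $10.87
Tennis racket $77.31: sports equipment, under $100.00 → 0% → $0.00
Cookbook $42.83: books and periodicals → 10% → $4.28
Camping tent (2-person) $197.49: sports equipment, $100.00 or more → 9% → $17.77
Yoga mat $58.72: sports equipment, under $100.00 → 0% → $0.00
Graphic novel $16.20: books and periodicals → 10% → $1.62
Basketball $46.72: sports equipment, under $100.00 → 0% → $0.00
Total tax = $0.93 + $10.87 + $4.28 + $17.77 + $1.62 = $35.47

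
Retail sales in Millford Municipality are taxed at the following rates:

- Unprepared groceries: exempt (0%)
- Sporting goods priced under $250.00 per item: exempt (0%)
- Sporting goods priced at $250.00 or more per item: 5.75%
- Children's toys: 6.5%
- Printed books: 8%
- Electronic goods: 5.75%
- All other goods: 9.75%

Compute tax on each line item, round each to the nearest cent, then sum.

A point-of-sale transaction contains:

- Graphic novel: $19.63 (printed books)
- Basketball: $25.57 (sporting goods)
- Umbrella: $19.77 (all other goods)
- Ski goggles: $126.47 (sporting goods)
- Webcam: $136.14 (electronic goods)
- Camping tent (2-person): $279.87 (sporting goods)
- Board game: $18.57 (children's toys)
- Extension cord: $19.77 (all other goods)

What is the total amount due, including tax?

$676.35

Graphic novel $19.63: printed books → 8% → $1.57
Basketball $25.57: sporting goods, under $250.00 → 0% → $0.00
Umbrella $19.77: all other goods → 9.75% → $1.93
Ski goggles $126.47: sporting goods, under $250.00 → 0% → $0.00
Webcam $136.14: electronic goods → 5.75% → $7.83
Camping tent (2-person) $279.87: sporting goods, $250.00 or more → 5.75% → $16.09
Board game $18.57: children's toys → 6.5% → $1.21
Extension cord $19.77: all other goods → 9.75% → $1.93
Subtotal = $645.79; tax = $30.56; total due = $676.35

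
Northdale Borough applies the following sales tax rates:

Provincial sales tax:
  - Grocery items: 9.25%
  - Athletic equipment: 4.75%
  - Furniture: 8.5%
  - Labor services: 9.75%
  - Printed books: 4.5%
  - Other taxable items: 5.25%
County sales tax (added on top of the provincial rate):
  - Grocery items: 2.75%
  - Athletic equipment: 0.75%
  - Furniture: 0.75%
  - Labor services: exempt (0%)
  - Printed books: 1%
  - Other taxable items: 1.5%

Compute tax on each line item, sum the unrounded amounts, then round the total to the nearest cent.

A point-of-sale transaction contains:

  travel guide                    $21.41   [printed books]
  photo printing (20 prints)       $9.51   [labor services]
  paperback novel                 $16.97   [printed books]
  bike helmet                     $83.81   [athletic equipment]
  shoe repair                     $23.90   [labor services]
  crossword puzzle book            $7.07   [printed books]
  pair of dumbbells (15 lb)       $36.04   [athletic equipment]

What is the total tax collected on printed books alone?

Travel guide $21.41: printed books → 4.5% + 1% county = 5.5% → $1.17755
Paperback novel $16.97: printed books → 4.5% + 1% county = 5.5% → $0.93335
Crossword puzzle book $7.07: printed books → 4.5% + 1% county = 5.5% → $0.38885
Tax on printed books: unrounded sum = $2.49975 → $2.50

$2.50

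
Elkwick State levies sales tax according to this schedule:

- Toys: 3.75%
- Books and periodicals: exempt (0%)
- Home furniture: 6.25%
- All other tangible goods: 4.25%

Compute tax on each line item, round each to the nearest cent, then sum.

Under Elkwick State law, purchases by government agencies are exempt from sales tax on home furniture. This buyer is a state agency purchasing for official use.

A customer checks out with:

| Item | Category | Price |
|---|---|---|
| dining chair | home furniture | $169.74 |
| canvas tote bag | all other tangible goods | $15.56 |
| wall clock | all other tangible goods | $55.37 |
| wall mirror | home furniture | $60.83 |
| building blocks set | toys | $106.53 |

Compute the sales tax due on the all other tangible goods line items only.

$3.01

Canvas tote bag $15.56: all other tangible goods → 4.25% → $0.66
Wall clock $55.37: all other tangible goods → 4.25% → $2.35
Tax on all other tangible goods = $0.66 + $2.35 = $3.01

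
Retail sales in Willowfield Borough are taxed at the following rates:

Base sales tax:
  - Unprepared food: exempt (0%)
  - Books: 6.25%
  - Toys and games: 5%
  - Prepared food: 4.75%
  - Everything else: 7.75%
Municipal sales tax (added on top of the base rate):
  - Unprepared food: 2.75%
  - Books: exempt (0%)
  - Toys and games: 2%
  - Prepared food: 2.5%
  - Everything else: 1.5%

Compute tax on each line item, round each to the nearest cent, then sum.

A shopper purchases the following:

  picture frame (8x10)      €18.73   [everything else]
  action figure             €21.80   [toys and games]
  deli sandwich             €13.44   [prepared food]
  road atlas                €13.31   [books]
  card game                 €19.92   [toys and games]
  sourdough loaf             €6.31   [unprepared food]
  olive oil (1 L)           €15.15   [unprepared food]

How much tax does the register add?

€7.04

Picture frame (8x10) €18.73: everything else → 7.75% + 1.5% municipal = 9.25% → €1.73
Action figure €21.80: toys and games → 5% + 2% municipal = 7% → €1.53
Deli sandwich €13.44: prepared food → 4.75% + 2.5% municipal = 7.25% → €0.97
Road atlas €13.31: books → 6.25% + 0% municipal = 6.25% → €0.83
Card game €19.92: toys and games → 5% + 2% municipal = 7% → €1.39
Sourdough loaf €6.31: unprepared food → 0% + 2.75% municipal = 2.75% → €0.17
Olive oil (1 L) €15.15: unprepared food → 0% + 2.75% municipal = 2.75% → €0.42
Total tax = €1.73 + €1.53 + €0.97 + €0.83 + €1.39 + €0.17 + €0.42 = €7.04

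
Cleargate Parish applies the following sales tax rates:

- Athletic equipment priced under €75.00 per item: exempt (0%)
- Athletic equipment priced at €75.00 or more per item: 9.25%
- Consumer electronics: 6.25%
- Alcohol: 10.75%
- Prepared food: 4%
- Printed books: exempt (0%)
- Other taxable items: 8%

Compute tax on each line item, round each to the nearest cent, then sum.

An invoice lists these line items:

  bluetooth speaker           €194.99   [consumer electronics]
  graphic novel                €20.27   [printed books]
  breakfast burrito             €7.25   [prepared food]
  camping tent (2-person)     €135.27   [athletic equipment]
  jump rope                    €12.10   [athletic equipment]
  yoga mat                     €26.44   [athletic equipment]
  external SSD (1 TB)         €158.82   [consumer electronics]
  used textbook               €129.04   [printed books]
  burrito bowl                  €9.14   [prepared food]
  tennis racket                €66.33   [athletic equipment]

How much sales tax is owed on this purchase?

€35.29

Bluetooth speaker €194.99: consumer electronics → 6.25% → €12.19
Graphic novel €20.27: printed books → 0% → €0.00
Breakfast burrito €7.25: prepared food → 4% → €0.29
Camping tent (2-person) €135.27: athletic equipment, €75.00 or more → 9.25% → €12.51
Jump rope €12.10: athletic equipment, under €75.00 → 0% → €0.00
Yoga mat €26.44: athletic equipment, under €75.00 → 0% → €0.00
External SSD (1 TB) €158.82: consumer electronics → 6.25% → €9.93
Used textbook €129.04: printed books → 0% → €0.00
Burrito bowl €9.14: prepared food → 4% → €0.37
Tennis racket €66.33: athletic equipment, under €75.00 → 0% → €0.00
Total tax = €12.19 + €0.29 + €12.51 + €9.93 + €0.37 = €35.29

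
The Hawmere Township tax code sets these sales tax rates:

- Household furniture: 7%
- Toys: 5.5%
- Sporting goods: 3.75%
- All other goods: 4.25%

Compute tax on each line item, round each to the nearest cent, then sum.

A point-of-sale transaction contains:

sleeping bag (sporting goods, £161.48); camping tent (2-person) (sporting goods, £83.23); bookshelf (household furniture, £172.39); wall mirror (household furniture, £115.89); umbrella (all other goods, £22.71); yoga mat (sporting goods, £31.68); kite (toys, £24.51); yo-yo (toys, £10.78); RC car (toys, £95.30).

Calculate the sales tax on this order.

Sleeping bag £161.48: sporting goods → 3.75% → £6.06
Camping tent (2-person) £83.23: sporting goods → 3.75% → £3.12
Bookshelf £172.39: household furniture → 7% → £12.07
Wall mirror £115.89: household furniture → 7% → £8.11
Umbrella £22.71: all other goods → 4.25% → £0.97
Yoga mat £31.68: sporting goods → 3.75% → £1.19
Kite £24.51: toys → 5.5% → £1.35
Yo-yo £10.78: toys → 5.5% → £0.59
RC car £95.30: toys → 5.5% → £5.24
Total tax = £6.06 + £3.12 + £12.07 + £8.11 + £0.97 + £1.19 + £1.35 + £0.59 + £5.24 = £38.70

£38.70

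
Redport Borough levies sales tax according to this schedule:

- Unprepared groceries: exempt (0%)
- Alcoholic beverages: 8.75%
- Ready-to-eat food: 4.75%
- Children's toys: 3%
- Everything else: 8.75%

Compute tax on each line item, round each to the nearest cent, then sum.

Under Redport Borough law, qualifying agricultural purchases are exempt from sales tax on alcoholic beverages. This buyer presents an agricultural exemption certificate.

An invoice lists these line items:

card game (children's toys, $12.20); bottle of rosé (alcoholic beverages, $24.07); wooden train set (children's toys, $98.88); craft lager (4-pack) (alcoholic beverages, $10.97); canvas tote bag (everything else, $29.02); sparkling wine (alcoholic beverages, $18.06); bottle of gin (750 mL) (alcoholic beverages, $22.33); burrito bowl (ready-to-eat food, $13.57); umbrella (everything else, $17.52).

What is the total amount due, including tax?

Card game $12.20: children's toys → 3% → $0.37
Bottle of rosé $24.07: alcoholic beverages, buyer-exempt → 0% → $0.00
Wooden train set $98.88: children's toys → 3% → $2.97
Craft lager (4-pack) $10.97: alcoholic beverages, buyer-exempt → 0% → $0.00
Canvas tote bag $29.02: everything else → 8.75% → $2.54
Sparkling wine $18.06: alcoholic beverages, buyer-exempt → 0% → $0.00
Bottle of gin (750 mL) $22.33: alcoholic beverages, buyer-exempt → 0% → $0.00
Burrito bowl $13.57: ready-to-eat food → 4.75% → $0.64
Umbrella $17.52: everything else → 8.75% → $1.53
Subtotal = $246.62; tax = $8.05; total due = $254.67

$254.67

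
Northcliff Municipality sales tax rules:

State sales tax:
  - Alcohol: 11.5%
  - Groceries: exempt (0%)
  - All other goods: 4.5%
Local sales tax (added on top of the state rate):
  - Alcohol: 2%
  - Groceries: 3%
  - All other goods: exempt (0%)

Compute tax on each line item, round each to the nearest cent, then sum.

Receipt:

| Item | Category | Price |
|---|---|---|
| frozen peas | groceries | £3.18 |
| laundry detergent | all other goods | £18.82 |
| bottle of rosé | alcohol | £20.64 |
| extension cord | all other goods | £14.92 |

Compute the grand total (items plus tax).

Frozen peas £3.18: groceries → 0% + 3% local = 3% → £0.10
Laundry detergent £18.82: all other goods → 4.5% + 0% local = 4.5% → £0.85
Bottle of rosé £20.64: alcohol → 11.5% + 2% local = 13.5% → £2.79
Extension cord £14.92: all other goods → 4.5% + 0% local = 4.5% → £0.67
Subtotal = £57.56; tax = £4.41; total due = £61.97

£61.97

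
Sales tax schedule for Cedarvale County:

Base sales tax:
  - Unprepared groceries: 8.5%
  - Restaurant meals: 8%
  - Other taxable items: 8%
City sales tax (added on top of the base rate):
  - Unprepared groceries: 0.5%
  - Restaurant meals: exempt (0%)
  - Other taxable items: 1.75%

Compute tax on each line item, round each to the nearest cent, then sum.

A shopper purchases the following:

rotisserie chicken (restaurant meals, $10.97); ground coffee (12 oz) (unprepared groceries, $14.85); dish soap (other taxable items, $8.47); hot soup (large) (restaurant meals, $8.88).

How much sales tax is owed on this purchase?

Rotisserie chicken $10.97: restaurant meals → 8% + 0% city = 8% → $0.88
Ground coffee (12 oz) $14.85: unprepared groceries → 8.5% + 0.5% city = 9% → $1.34
Dish soap $8.47: other taxable items → 8% + 1.75% city = 9.75% → $0.83
Hot soup (large) $8.88: restaurant meals → 8% + 0% city = 8% → $0.71
Total tax = $0.88 + $1.34 + $0.83 + $0.71 = $3.76

$3.76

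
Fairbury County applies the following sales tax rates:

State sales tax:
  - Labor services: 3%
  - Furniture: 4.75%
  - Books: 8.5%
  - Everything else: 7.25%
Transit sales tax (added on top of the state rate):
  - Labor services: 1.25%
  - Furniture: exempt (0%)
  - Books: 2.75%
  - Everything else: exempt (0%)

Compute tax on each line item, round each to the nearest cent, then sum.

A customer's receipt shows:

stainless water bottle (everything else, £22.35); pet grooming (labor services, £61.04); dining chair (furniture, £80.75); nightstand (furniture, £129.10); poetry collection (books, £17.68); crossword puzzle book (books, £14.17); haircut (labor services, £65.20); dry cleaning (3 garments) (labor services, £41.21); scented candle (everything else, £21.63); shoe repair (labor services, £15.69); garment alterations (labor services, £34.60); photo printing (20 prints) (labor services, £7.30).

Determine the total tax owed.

Stainless water bottle £22.35: everything else → 7.25% + 0% transit = 7.25% → £1.62
Pet grooming £61.04: labor services → 3% + 1.25% transit = 4.25% → £2.59
Dining chair £80.75: furniture → 4.75% + 0% transit = 4.75% → £3.84
Nightstand £129.10: furniture → 4.75% + 0% transit = 4.75% → £6.13
Poetry collection £17.68: books → 8.5% + 2.75% transit = 11.25% → £1.99
Crossword puzzle book £14.17: books → 8.5% + 2.75% transit = 11.25% → £1.59
Haircut £65.20: labor services → 3% + 1.25% transit = 4.25% → £2.77
Dry cleaning (3 garments) £41.21: labor services → 3% + 1.25% transit = 4.25% → £1.75
Scented candle £21.63: everything else → 7.25% + 0% transit = 7.25% → £1.57
Shoe repair £15.69: labor services → 3% + 1.25% transit = 4.25% → £0.67
Garment alterations £34.60: labor services → 3% + 1.25% transit = 4.25% → £1.47
Photo printing (20 prints) £7.30: labor services → 3% + 1.25% transit = 4.25% → £0.31
Total tax = £1.62 + £2.59 + £3.84 + £6.13 + £1.99 + £1.59 + £2.77 + £1.75 + £1.57 + £0.67 + £1.47 + £0.31 = £26.30

£26.30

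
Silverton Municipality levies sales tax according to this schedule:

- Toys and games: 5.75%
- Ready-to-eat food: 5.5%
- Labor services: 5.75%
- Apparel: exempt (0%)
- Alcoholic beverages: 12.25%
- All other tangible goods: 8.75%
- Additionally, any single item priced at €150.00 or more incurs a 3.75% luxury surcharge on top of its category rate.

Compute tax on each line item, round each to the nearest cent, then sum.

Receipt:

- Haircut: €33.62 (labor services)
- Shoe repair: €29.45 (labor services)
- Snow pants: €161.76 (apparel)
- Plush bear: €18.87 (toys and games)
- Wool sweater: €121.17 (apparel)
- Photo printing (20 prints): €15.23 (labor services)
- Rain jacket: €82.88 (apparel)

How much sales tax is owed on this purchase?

Haircut €33.62: labor services → 5.75% → €1.93
Shoe repair €29.45: labor services → 5.75% → €1.69
Snow pants €161.76: apparel → 0% + 3.75% surcharge = 3.75% → €6.07
Plush bear €18.87: toys and games → 5.75% → €1.09
Wool sweater €121.17: apparel → 0% → €0.00
Photo printing (20 prints) €15.23: labor services → 5.75% → €0.88
Rain jacket €82.88: apparel → 0% → €0.00
Total tax = €1.93 + €1.69 + €6.07 + €1.09 + €0.88 = €11.66

€11.66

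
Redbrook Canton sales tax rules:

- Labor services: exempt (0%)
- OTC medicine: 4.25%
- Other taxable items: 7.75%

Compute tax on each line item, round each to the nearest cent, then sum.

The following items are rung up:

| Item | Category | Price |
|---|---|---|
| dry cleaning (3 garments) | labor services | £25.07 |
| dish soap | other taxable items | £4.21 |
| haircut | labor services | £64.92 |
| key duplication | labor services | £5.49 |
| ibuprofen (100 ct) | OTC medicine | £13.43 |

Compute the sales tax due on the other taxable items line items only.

Dish soap £4.21: other taxable items → 7.75% → £0.33
Tax on other taxable items = £0.33

£0.33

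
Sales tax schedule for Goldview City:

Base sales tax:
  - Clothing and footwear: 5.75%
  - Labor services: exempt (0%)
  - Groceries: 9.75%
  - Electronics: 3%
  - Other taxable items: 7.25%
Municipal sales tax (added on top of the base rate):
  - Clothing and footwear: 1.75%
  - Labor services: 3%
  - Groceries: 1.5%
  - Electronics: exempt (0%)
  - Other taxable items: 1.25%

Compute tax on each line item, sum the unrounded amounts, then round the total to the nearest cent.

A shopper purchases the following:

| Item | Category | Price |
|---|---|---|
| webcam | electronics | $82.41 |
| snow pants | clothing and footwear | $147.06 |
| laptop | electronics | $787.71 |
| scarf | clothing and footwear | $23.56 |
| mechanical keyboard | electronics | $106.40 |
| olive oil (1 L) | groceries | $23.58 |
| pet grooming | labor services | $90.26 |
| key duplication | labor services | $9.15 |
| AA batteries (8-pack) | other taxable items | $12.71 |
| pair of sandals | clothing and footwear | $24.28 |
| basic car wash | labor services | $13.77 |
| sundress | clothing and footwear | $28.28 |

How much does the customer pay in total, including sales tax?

$1402.33

Webcam $82.41: electronics → 3% + 0% municipal = 3% → $2.4723
Snow pants $147.06: clothing and footwear → 5.75% + 1.75% municipal = 7.5% → $11.0295
Laptop $787.71: electronics → 3% + 0% municipal = 3% → $23.6313
Scarf $23.56: clothing and footwear → 5.75% + 1.75% municipal = 7.5% → $1.767
Mechanical keyboard $106.40: electronics → 3% + 0% municipal = 3% → $3.192
Olive oil (1 L) $23.58: groceries → 9.75% + 1.5% municipal = 11.25% → $2.65275
Pet grooming $90.26: labor services → 0% + 3% municipal = 3% → $2.7078
Key duplication $9.15: labor services → 0% + 3% municipal = 3% → $0.2745
AA batteries (8-pack) $12.71: other taxable items → 7.25% + 1.25% municipal = 8.5% → $1.08035
Pair of sandals $24.28: clothing and footwear → 5.75% + 1.75% municipal = 7.5% → $1.821
Basic car wash $13.77: labor services → 0% + 3% municipal = 3% → $0.4131
Sundress $28.28: clothing and footwear → 5.75% + 1.75% municipal = 7.5% → $2.121
Subtotal = $1349.17; unrounded tax = $53.1626 → $53.16; total due = $1402.33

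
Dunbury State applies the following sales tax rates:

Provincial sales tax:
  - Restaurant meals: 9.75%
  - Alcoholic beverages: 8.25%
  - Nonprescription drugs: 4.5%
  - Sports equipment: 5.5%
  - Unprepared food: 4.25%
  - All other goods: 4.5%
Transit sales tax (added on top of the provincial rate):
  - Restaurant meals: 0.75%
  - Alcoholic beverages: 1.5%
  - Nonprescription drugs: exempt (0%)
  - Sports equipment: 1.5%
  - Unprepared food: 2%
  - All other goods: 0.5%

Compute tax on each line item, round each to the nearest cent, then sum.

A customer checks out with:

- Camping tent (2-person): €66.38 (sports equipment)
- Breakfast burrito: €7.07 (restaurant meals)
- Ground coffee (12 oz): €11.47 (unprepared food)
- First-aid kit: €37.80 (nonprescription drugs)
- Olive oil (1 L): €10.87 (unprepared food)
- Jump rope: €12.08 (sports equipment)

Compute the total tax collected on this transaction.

€9.34

Camping tent (2-person) €66.38: sports equipment → 5.5% + 1.5% transit = 7% → €4.65
Breakfast burrito €7.07: restaurant meals → 9.75% + 0.75% transit = 10.5% → €0.74
Ground coffee (12 oz) €11.47: unprepared food → 4.25% + 2% transit = 6.25% → €0.72
First-aid kit €37.80: nonprescription drugs → 4.5% + 0% transit = 4.5% → €1.70
Olive oil (1 L) €10.87: unprepared food → 4.25% + 2% transit = 6.25% → €0.68
Jump rope €12.08: sports equipment → 5.5% + 1.5% transit = 7% → €0.85
Total tax = €4.65 + €0.74 + €0.72 + €1.70 + €0.68 + €0.85 = €9.34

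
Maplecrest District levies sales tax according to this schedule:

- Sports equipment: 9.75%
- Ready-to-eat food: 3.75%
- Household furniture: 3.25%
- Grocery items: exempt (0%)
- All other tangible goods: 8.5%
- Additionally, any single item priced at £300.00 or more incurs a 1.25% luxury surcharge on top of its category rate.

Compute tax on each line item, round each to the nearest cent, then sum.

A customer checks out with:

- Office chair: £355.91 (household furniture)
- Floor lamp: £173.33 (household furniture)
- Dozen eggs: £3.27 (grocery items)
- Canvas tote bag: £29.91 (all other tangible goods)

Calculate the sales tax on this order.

Office chair £355.91: household furniture → 3.25% + 1.25% surcharge = 4.5% → £16.02
Floor lamp £173.33: household furniture → 3.25% → £5.63
Dozen eggs £3.27: grocery items → 0% → £0.00
Canvas tote bag £29.91: all other tangible goods → 8.5% → £2.54
Total tax = £16.02 + £5.63 + £2.54 = £24.19

£24.19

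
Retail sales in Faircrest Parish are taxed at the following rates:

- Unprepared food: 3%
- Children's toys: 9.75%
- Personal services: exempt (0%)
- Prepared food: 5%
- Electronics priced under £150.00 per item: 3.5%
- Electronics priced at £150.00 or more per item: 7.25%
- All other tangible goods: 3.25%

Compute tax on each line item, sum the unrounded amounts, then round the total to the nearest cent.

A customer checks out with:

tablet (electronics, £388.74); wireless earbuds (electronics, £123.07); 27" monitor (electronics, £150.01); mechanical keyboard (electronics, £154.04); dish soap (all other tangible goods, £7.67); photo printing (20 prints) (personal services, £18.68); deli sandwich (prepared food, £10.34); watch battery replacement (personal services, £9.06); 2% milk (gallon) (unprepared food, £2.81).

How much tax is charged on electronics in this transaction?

£54.53

Tablet £388.74: electronics, £150.00 or more → 7.25% → £28.18365
Wireless earbuds £123.07: electronics, under £150.00 → 3.5% → £4.30745
27" monitor £150.01: electronics, £150.00 or more → 7.25% → £10.875725
Mechanical keyboard £154.04: electronics, £150.00 or more → 7.25% → £11.1679
Tax on electronics: unrounded sum = £54.534725 → £54.53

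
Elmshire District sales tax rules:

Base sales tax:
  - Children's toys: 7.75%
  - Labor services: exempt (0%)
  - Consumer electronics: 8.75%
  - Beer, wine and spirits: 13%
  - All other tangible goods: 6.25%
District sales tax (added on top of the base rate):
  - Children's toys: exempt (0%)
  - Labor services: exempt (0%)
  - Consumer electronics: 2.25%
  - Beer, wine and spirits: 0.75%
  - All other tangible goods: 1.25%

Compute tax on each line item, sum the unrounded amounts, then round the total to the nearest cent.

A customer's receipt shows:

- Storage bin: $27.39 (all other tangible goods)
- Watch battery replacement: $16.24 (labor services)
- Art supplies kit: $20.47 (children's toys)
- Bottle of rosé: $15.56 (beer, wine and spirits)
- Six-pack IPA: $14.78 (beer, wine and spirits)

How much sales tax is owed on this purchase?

Storage bin $27.39: all other tangible goods → 6.25% + 1.25% district = 7.5% → $2.05425
Watch battery replacement $16.24: labor services → 0% + 0% district = 0% → $0.00
Art supplies kit $20.47: children's toys → 7.75% + 0% district = 7.75% → $1.586425
Bottle of rosé $15.56: beer, wine and spirits → 13% + 0.75% district = 13.75% → $2.1395
Six-pack IPA $14.78: beer, wine and spirits → 13% + 0.75% district = 13.75% → $2.03225
Unrounded tax sum = $7.812425 → $7.81

$7.81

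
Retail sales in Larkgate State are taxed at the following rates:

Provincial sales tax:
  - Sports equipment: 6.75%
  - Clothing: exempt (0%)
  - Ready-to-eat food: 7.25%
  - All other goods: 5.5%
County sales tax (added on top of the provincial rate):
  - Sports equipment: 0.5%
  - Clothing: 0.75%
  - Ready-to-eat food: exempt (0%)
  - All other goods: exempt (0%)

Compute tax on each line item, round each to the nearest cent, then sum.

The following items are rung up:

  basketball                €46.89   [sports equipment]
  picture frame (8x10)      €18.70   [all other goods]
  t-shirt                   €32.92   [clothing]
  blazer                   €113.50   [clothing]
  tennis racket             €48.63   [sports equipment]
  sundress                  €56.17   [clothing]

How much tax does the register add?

€9.48

Basketball €46.89: sports equipment → 6.75% + 0.5% county = 7.25% → €3.40
Picture frame (8x10) €18.70: all other goods → 5.5% + 0% county = 5.5% → €1.03
T-shirt €32.92: clothing → 0% + 0.75% county = 0.75% → €0.25
Blazer €113.50: clothing → 0% + 0.75% county = 0.75% → €0.85
Tennis racket €48.63: sports equipment → 6.75% + 0.5% county = 7.25% → €3.53
Sundress €56.17: clothing → 0% + 0.75% county = 0.75% → €0.42
Total tax = €3.40 + €1.03 + €0.25 + €0.85 + €3.53 + €0.42 = €9.48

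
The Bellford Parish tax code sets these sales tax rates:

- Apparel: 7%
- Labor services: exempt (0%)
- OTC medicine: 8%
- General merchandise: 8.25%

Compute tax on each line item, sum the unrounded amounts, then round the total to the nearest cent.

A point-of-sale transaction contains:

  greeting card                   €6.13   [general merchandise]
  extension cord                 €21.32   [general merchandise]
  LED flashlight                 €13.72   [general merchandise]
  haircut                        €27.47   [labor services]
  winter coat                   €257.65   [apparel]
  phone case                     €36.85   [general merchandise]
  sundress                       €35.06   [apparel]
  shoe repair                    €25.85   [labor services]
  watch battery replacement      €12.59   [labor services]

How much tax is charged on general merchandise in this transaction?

Greeting card €6.13: general merchandise → 8.25% → €0.505725
Extension cord €21.32: general merchandise → 8.25% → €1.7589
LED flashlight €13.72: general merchandise → 8.25% → €1.1319
Phone case €36.85: general merchandise → 8.25% → €3.040125
Tax on general merchandise: unrounded sum = €6.43665 → €6.44

€6.44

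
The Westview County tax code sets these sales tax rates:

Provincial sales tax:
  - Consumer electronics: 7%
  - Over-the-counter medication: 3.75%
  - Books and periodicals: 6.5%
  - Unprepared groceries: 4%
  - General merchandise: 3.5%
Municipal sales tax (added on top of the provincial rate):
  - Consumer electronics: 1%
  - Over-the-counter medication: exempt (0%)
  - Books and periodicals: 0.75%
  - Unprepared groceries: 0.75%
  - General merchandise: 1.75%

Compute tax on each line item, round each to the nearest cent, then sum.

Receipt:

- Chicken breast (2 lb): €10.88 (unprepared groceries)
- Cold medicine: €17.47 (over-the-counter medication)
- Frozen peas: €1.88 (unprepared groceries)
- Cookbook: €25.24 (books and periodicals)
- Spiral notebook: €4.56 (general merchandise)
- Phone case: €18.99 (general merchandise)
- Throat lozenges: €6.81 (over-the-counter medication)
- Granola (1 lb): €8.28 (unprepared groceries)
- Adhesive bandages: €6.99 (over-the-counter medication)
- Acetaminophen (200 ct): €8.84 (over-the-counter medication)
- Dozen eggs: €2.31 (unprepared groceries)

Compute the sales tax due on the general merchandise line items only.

€1.24

Spiral notebook €4.56: general merchandise → 3.5% + 1.75% municipal = 5.25% → €0.24
Phone case €18.99: general merchandise → 3.5% + 1.75% municipal = 5.25% → €1.00
Tax on general merchandise = €0.24 + €1.00 = €1.24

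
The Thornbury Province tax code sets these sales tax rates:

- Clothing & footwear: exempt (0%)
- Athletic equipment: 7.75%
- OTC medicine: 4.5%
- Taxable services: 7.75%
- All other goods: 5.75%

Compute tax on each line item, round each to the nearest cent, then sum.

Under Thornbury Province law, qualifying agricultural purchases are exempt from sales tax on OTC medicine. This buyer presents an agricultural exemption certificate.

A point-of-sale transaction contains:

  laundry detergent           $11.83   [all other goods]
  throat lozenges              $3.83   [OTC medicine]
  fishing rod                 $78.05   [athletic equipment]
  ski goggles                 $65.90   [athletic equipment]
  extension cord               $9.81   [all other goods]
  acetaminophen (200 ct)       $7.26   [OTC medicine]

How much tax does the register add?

$12.40

Laundry detergent $11.83: all other goods → 5.75% → $0.68
Throat lozenges $3.83: OTC medicine, buyer-exempt → 0% → $0.00
Fishing rod $78.05: athletic equipment → 7.75% → $6.05
Ski goggles $65.90: athletic equipment → 7.75% → $5.11
Extension cord $9.81: all other goods → 5.75% → $0.56
Acetaminophen (200 ct) $7.26: OTC medicine, buyer-exempt → 0% → $0.00
Total tax = $0.68 + $6.05 + $5.11 + $0.56 = $12.40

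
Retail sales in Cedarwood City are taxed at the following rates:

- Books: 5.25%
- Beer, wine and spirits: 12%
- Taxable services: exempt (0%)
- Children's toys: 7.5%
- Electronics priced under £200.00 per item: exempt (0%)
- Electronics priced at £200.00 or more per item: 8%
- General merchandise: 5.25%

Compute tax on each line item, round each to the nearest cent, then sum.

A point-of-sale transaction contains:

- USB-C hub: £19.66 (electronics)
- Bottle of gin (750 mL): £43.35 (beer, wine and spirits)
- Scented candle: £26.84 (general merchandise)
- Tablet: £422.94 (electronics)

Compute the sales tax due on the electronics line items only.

£33.84

USB-C hub £19.66: electronics, under £200.00 → 0% → £0.00
Tablet £422.94: electronics, £200.00 or more → 8% → £33.84
Tax on electronics = £0.00 + £33.84 = £33.84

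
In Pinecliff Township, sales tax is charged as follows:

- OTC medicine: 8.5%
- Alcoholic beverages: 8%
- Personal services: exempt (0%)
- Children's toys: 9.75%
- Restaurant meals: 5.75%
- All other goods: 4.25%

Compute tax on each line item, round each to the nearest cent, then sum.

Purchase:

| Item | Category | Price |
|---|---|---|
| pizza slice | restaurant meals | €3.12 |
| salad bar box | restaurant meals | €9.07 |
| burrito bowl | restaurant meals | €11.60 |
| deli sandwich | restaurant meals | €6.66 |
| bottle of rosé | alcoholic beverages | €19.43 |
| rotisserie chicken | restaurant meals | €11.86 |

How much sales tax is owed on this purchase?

Pizza slice €3.12: restaurant meals → 5.75% → €0.18
Salad bar box €9.07: restaurant meals → 5.75% → €0.52
Burrito bowl €11.60: restaurant meals → 5.75% → €0.67
Deli sandwich €6.66: restaurant meals → 5.75% → €0.38
Bottle of rosé €19.43: alcoholic beverages → 8% → €1.55
Rotisserie chicken €11.86: restaurant meals → 5.75% → €0.68
Total tax = €0.18 + €0.52 + €0.67 + €0.38 + €1.55 + €0.68 = €3.98

€3.98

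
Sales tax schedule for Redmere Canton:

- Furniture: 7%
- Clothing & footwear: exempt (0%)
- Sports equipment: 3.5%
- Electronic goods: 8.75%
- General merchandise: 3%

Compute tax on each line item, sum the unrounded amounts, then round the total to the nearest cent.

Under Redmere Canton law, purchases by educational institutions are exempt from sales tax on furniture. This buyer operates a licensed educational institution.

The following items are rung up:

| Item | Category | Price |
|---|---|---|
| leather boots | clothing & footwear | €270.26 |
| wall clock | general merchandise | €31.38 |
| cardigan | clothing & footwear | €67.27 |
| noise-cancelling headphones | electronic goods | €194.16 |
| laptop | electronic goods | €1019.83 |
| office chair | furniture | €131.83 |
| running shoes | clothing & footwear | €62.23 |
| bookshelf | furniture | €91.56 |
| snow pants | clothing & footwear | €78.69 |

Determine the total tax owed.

€107.17

Leather boots €270.26: clothing & footwear → 0% → €0.00
Wall clock €31.38: general merchandise → 3% → €0.9414
Cardigan €67.27: clothing & footwear → 0% → €0.00
Noise-cancelling headphones €194.16: electronic goods → 8.75% → €16.989
Laptop €1019.83: electronic goods → 8.75% → €89.235125
Office chair €131.83: furniture, buyer-exempt → 0% → €0.00
Running shoes €62.23: clothing & footwear → 0% → €0.00
Bookshelf €91.56: furniture, buyer-exempt → 0% → €0.00
Snow pants €78.69: clothing & footwear → 0% → €0.00
Unrounded tax sum = €107.165525 → €107.17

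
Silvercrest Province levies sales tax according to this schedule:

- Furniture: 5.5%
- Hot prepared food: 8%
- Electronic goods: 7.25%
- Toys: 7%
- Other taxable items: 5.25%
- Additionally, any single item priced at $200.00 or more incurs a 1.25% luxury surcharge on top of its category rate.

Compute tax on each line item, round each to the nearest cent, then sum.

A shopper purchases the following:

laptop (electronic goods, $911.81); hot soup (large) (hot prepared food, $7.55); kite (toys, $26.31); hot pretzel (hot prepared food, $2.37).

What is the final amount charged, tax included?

$1028.17

Laptop $911.81: electronic goods → 7.25% + 1.25% surcharge = 8.5% → $77.50
Hot soup (large) $7.55: hot prepared food → 8% → $0.60
Kite $26.31: toys → 7% → $1.84
Hot pretzel $2.37: hot prepared food → 8% → $0.19
Subtotal = $948.04; tax = $80.13; total due = $1028.17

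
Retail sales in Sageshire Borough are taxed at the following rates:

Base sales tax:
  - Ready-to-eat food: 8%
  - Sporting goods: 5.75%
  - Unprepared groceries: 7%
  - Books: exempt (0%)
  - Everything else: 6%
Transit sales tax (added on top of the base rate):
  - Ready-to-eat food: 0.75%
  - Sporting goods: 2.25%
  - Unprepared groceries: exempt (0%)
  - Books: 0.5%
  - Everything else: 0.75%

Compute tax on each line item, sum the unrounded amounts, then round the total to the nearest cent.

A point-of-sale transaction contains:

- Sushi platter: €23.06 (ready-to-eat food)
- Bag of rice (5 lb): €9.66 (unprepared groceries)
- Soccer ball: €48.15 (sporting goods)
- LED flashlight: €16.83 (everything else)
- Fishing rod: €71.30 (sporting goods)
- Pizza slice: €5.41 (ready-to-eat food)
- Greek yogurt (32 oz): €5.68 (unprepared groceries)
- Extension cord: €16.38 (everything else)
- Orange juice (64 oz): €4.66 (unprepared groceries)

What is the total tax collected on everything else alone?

LED flashlight €16.83: everything else → 6% + 0.75% transit = 6.75% → €1.136025
Extension cord €16.38: everything else → 6% + 0.75% transit = 6.75% → €1.10565
Tax on everything else: unrounded sum = €2.241675 → €2.24

€2.24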